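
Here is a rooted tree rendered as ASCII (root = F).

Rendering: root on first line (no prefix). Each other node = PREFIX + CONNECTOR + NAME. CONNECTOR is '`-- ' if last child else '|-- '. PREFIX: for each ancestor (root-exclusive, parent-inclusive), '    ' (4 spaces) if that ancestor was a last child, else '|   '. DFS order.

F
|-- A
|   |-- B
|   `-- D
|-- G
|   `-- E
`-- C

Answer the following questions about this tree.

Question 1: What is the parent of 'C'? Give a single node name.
Answer: F

Derivation:
Scan adjacency: C appears as child of F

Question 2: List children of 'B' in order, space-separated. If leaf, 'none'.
Node B's children (from adjacency): (leaf)

Answer: none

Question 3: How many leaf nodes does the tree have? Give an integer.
Leaves (nodes with no children): B, C, D, E

Answer: 4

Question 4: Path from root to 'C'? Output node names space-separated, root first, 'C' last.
Answer: F C

Derivation:
Walk down from root: F -> C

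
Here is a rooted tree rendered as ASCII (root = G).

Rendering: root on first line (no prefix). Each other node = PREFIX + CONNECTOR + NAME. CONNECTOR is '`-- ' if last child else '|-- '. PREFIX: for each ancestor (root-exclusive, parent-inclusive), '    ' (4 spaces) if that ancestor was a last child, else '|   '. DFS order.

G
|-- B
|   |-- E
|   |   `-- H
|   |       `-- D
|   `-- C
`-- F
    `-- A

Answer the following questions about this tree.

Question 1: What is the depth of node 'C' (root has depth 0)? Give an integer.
Path from root to C: G -> B -> C
Depth = number of edges = 2

Answer: 2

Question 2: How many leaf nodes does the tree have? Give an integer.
Answer: 3

Derivation:
Leaves (nodes with no children): A, C, D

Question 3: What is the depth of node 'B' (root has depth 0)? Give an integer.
Answer: 1

Derivation:
Path from root to B: G -> B
Depth = number of edges = 1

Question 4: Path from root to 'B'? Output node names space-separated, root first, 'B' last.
Walk down from root: G -> B

Answer: G B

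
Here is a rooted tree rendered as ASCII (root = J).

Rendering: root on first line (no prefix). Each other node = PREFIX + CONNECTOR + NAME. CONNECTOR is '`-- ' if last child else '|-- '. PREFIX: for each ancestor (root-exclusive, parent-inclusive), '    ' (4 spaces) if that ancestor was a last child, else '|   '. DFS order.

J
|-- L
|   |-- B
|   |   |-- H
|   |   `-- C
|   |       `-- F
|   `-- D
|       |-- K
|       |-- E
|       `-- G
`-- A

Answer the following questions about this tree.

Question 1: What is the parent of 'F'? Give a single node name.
Answer: C

Derivation:
Scan adjacency: F appears as child of C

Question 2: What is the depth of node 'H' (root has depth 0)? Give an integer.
Path from root to H: J -> L -> B -> H
Depth = number of edges = 3

Answer: 3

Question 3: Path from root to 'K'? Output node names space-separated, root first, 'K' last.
Answer: J L D K

Derivation:
Walk down from root: J -> L -> D -> K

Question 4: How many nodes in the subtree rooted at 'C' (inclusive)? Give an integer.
Subtree rooted at C contains: C, F
Count = 2

Answer: 2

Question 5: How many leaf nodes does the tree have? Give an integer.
Answer: 6

Derivation:
Leaves (nodes with no children): A, E, F, G, H, K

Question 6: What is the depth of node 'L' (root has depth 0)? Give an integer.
Answer: 1

Derivation:
Path from root to L: J -> L
Depth = number of edges = 1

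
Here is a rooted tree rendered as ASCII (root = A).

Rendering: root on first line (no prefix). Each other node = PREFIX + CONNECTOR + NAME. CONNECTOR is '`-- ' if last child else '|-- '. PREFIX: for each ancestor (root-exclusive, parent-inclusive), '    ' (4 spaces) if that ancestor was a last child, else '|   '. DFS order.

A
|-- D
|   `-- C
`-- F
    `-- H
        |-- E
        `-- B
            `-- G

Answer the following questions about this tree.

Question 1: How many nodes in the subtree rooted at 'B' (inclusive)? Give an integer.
Answer: 2

Derivation:
Subtree rooted at B contains: B, G
Count = 2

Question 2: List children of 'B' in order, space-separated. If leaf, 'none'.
Answer: G

Derivation:
Node B's children (from adjacency): G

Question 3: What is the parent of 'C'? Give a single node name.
Scan adjacency: C appears as child of D

Answer: D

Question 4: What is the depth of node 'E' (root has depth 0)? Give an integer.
Path from root to E: A -> F -> H -> E
Depth = number of edges = 3

Answer: 3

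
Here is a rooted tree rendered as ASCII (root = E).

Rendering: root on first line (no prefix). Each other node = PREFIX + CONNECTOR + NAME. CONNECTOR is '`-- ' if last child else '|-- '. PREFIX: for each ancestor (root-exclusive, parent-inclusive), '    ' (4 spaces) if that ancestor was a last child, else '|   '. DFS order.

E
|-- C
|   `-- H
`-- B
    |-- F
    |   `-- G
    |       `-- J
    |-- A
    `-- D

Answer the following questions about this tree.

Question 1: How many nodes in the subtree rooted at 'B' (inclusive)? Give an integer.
Subtree rooted at B contains: A, B, D, F, G, J
Count = 6

Answer: 6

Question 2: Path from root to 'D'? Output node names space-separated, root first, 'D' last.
Walk down from root: E -> B -> D

Answer: E B D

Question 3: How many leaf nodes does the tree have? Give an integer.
Leaves (nodes with no children): A, D, H, J

Answer: 4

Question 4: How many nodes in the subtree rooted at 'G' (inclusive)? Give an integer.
Answer: 2

Derivation:
Subtree rooted at G contains: G, J
Count = 2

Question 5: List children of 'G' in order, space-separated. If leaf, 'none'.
Node G's children (from adjacency): J

Answer: J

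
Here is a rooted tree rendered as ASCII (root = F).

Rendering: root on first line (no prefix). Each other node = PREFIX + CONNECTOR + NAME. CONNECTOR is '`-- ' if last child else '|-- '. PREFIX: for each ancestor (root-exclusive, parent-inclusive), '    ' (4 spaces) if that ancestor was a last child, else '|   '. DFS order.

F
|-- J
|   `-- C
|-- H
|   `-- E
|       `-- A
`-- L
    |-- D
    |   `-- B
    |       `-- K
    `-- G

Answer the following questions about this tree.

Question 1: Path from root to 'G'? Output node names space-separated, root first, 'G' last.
Answer: F L G

Derivation:
Walk down from root: F -> L -> G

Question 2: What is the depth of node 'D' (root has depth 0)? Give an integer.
Answer: 2

Derivation:
Path from root to D: F -> L -> D
Depth = number of edges = 2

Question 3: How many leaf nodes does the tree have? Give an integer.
Answer: 4

Derivation:
Leaves (nodes with no children): A, C, G, K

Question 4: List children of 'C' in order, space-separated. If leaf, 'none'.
Node C's children (from adjacency): (leaf)

Answer: none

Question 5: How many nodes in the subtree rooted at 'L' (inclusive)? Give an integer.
Subtree rooted at L contains: B, D, G, K, L
Count = 5

Answer: 5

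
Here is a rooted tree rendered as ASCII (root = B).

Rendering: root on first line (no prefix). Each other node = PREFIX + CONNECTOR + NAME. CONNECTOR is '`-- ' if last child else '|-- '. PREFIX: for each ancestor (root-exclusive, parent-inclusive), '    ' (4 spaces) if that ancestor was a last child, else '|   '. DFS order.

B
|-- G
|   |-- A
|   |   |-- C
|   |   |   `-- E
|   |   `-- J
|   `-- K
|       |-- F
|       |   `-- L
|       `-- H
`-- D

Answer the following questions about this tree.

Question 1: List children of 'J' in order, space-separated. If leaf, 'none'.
Answer: none

Derivation:
Node J's children (from adjacency): (leaf)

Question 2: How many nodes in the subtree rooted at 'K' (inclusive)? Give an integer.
Subtree rooted at K contains: F, H, K, L
Count = 4

Answer: 4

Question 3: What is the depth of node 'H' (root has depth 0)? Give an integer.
Answer: 3

Derivation:
Path from root to H: B -> G -> K -> H
Depth = number of edges = 3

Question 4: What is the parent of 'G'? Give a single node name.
Scan adjacency: G appears as child of B

Answer: B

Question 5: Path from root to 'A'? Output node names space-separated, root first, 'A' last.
Answer: B G A

Derivation:
Walk down from root: B -> G -> A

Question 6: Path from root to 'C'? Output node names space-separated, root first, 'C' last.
Answer: B G A C

Derivation:
Walk down from root: B -> G -> A -> C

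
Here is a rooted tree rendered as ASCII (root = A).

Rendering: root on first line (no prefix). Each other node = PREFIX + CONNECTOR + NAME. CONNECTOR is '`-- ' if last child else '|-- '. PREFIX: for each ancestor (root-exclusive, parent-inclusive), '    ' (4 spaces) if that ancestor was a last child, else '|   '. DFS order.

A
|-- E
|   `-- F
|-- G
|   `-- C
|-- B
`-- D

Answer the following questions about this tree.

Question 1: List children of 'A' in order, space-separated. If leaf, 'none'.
Node A's children (from adjacency): E, G, B, D

Answer: E G B D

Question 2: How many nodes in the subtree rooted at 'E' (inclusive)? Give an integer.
Answer: 2

Derivation:
Subtree rooted at E contains: E, F
Count = 2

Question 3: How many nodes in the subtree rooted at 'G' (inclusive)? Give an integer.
Subtree rooted at G contains: C, G
Count = 2

Answer: 2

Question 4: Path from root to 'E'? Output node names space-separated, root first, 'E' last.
Walk down from root: A -> E

Answer: A E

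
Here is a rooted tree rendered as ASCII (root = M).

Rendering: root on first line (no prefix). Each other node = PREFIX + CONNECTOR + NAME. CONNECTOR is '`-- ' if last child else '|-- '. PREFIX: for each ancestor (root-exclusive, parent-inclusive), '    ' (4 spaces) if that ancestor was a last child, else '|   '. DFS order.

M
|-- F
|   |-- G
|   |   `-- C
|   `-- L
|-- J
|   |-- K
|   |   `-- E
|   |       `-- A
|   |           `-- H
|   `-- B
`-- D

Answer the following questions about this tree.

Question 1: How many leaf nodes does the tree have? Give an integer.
Answer: 5

Derivation:
Leaves (nodes with no children): B, C, D, H, L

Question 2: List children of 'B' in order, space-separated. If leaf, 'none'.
Node B's children (from adjacency): (leaf)

Answer: none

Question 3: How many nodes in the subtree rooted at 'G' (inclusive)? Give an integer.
Subtree rooted at G contains: C, G
Count = 2

Answer: 2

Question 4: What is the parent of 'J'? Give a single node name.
Scan adjacency: J appears as child of M

Answer: M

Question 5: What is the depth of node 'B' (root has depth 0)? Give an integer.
Path from root to B: M -> J -> B
Depth = number of edges = 2

Answer: 2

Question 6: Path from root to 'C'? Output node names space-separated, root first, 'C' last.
Walk down from root: M -> F -> G -> C

Answer: M F G C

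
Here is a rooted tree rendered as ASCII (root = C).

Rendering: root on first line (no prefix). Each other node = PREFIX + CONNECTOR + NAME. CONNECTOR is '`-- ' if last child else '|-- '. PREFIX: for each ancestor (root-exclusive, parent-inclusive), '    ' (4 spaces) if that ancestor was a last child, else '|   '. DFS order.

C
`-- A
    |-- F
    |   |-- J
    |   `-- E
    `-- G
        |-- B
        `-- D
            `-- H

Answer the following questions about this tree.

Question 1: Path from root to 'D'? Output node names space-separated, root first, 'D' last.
Walk down from root: C -> A -> G -> D

Answer: C A G D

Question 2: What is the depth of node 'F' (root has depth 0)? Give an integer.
Answer: 2

Derivation:
Path from root to F: C -> A -> F
Depth = number of edges = 2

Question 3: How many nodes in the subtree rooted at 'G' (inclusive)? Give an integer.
Subtree rooted at G contains: B, D, G, H
Count = 4

Answer: 4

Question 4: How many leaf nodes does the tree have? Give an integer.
Leaves (nodes with no children): B, E, H, J

Answer: 4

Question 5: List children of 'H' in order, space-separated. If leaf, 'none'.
Node H's children (from adjacency): (leaf)

Answer: none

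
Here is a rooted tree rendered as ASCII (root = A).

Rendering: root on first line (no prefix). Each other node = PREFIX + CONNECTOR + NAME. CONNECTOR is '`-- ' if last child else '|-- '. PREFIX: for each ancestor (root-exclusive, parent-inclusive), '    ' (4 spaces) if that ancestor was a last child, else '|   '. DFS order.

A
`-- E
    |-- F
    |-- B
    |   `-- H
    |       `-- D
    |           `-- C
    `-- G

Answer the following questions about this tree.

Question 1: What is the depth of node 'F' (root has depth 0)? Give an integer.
Answer: 2

Derivation:
Path from root to F: A -> E -> F
Depth = number of edges = 2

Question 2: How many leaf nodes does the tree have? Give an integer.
Leaves (nodes with no children): C, F, G

Answer: 3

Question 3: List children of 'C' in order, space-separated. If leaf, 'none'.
Node C's children (from adjacency): (leaf)

Answer: none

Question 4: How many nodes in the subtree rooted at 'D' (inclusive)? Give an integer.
Subtree rooted at D contains: C, D
Count = 2

Answer: 2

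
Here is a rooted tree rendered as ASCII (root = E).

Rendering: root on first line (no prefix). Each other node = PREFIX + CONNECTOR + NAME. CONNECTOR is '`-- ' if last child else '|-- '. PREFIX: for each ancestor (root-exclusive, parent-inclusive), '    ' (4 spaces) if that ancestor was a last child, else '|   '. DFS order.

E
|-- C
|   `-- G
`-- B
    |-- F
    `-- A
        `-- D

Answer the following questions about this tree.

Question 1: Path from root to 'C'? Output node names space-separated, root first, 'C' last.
Answer: E C

Derivation:
Walk down from root: E -> C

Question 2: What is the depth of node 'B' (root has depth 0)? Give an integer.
Answer: 1

Derivation:
Path from root to B: E -> B
Depth = number of edges = 1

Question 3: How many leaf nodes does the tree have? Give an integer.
Leaves (nodes with no children): D, F, G

Answer: 3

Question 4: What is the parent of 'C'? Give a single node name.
Answer: E

Derivation:
Scan adjacency: C appears as child of E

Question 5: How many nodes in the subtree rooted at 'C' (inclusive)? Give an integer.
Answer: 2

Derivation:
Subtree rooted at C contains: C, G
Count = 2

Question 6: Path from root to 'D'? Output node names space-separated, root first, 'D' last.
Answer: E B A D

Derivation:
Walk down from root: E -> B -> A -> D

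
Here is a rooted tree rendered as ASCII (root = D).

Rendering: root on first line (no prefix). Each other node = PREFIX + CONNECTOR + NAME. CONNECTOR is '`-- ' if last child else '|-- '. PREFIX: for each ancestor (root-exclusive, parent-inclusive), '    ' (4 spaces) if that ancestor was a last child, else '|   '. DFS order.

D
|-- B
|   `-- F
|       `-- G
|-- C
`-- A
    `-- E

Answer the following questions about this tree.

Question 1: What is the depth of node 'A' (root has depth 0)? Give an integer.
Path from root to A: D -> A
Depth = number of edges = 1

Answer: 1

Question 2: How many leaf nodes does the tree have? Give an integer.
Answer: 3

Derivation:
Leaves (nodes with no children): C, E, G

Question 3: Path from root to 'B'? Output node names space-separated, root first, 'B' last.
Walk down from root: D -> B

Answer: D B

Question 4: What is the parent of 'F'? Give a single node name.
Scan adjacency: F appears as child of B

Answer: B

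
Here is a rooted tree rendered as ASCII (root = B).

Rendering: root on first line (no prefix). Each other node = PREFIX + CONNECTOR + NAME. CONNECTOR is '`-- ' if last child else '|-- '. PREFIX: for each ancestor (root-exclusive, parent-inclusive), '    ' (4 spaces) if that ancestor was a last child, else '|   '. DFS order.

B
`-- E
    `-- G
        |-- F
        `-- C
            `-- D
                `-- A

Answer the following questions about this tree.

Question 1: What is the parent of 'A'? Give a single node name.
Scan adjacency: A appears as child of D

Answer: D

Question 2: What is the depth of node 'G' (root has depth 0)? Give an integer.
Path from root to G: B -> E -> G
Depth = number of edges = 2

Answer: 2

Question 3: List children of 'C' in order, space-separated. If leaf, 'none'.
Answer: D

Derivation:
Node C's children (from adjacency): D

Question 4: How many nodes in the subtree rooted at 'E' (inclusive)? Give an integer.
Answer: 6

Derivation:
Subtree rooted at E contains: A, C, D, E, F, G
Count = 6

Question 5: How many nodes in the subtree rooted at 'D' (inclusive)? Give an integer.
Subtree rooted at D contains: A, D
Count = 2

Answer: 2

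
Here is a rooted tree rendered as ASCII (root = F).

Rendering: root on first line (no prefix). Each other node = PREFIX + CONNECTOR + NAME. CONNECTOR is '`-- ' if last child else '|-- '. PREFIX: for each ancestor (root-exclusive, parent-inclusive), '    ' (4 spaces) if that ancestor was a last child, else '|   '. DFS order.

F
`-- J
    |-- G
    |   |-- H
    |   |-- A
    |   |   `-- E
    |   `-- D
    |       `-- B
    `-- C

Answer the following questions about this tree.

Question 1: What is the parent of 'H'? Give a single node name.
Scan adjacency: H appears as child of G

Answer: G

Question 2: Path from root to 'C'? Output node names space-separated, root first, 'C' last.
Walk down from root: F -> J -> C

Answer: F J C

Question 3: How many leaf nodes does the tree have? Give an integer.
Answer: 4

Derivation:
Leaves (nodes with no children): B, C, E, H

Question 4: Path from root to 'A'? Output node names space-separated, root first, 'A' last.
Answer: F J G A

Derivation:
Walk down from root: F -> J -> G -> A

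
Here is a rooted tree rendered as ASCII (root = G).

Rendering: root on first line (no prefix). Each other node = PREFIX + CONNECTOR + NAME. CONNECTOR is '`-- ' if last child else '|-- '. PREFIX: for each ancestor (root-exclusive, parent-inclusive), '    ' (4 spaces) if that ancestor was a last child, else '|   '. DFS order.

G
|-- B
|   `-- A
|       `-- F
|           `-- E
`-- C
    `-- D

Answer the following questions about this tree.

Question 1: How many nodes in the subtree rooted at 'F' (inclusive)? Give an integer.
Subtree rooted at F contains: E, F
Count = 2

Answer: 2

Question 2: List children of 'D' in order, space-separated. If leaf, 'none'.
Answer: none

Derivation:
Node D's children (from adjacency): (leaf)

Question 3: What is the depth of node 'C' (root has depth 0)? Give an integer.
Path from root to C: G -> C
Depth = number of edges = 1

Answer: 1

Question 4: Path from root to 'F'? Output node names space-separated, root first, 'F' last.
Answer: G B A F

Derivation:
Walk down from root: G -> B -> A -> F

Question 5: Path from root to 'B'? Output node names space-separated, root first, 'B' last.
Walk down from root: G -> B

Answer: G B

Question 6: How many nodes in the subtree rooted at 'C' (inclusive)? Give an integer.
Answer: 2

Derivation:
Subtree rooted at C contains: C, D
Count = 2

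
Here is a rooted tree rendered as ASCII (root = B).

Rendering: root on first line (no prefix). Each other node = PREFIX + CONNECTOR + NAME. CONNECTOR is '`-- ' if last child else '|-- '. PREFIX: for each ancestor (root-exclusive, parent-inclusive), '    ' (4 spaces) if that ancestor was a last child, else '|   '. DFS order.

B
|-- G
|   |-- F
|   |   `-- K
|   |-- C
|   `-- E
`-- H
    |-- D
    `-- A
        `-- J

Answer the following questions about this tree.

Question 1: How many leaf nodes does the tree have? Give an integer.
Answer: 5

Derivation:
Leaves (nodes with no children): C, D, E, J, K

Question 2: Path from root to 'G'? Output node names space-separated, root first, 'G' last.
Walk down from root: B -> G

Answer: B G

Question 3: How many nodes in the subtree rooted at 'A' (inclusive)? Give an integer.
Subtree rooted at A contains: A, J
Count = 2

Answer: 2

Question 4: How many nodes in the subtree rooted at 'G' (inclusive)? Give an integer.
Answer: 5

Derivation:
Subtree rooted at G contains: C, E, F, G, K
Count = 5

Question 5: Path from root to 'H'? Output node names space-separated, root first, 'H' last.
Answer: B H

Derivation:
Walk down from root: B -> H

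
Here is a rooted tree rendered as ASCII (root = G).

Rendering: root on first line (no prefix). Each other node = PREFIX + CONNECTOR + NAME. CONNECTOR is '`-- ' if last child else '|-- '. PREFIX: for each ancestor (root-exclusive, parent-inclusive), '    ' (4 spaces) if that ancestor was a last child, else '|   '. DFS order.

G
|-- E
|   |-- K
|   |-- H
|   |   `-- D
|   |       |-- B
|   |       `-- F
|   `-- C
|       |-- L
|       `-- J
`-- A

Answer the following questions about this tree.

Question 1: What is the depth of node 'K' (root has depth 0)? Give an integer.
Answer: 2

Derivation:
Path from root to K: G -> E -> K
Depth = number of edges = 2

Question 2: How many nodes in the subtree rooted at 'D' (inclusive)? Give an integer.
Subtree rooted at D contains: B, D, F
Count = 3

Answer: 3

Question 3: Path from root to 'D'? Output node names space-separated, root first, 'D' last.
Walk down from root: G -> E -> H -> D

Answer: G E H D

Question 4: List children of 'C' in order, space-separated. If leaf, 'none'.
Node C's children (from adjacency): L, J

Answer: L J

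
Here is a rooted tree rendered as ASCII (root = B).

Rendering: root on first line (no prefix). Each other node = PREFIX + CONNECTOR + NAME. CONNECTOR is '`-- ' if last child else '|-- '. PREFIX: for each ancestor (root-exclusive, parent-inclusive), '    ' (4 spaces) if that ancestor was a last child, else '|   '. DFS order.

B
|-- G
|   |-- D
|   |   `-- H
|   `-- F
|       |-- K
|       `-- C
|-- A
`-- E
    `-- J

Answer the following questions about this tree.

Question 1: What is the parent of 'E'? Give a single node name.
Answer: B

Derivation:
Scan adjacency: E appears as child of B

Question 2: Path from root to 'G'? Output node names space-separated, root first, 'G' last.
Answer: B G

Derivation:
Walk down from root: B -> G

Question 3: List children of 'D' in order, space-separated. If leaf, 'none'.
Node D's children (from adjacency): H

Answer: H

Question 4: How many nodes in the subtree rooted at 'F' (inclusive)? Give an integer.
Subtree rooted at F contains: C, F, K
Count = 3

Answer: 3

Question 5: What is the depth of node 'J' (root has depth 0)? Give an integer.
Path from root to J: B -> E -> J
Depth = number of edges = 2

Answer: 2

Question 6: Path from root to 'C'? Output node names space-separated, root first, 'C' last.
Walk down from root: B -> G -> F -> C

Answer: B G F C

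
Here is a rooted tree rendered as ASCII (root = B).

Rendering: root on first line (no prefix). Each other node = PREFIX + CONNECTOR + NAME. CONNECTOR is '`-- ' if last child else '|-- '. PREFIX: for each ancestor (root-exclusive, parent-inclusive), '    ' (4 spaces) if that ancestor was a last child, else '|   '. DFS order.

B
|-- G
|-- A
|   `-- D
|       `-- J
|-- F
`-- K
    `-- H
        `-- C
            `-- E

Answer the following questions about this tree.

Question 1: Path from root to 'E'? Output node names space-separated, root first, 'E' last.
Answer: B K H C E

Derivation:
Walk down from root: B -> K -> H -> C -> E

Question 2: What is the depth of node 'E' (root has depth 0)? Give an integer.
Answer: 4

Derivation:
Path from root to E: B -> K -> H -> C -> E
Depth = number of edges = 4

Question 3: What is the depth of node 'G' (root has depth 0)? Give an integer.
Path from root to G: B -> G
Depth = number of edges = 1

Answer: 1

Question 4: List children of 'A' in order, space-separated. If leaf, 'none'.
Answer: D

Derivation:
Node A's children (from adjacency): D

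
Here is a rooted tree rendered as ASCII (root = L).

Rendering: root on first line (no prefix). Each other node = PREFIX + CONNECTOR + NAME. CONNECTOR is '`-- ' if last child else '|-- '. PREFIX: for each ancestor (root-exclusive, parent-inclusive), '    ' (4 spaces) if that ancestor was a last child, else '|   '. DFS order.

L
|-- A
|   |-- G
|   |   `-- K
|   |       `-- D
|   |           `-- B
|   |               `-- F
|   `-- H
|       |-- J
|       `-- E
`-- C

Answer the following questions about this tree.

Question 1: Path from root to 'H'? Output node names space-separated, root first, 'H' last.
Answer: L A H

Derivation:
Walk down from root: L -> A -> H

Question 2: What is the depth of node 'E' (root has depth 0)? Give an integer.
Path from root to E: L -> A -> H -> E
Depth = number of edges = 3

Answer: 3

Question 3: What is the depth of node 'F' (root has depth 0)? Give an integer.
Answer: 6

Derivation:
Path from root to F: L -> A -> G -> K -> D -> B -> F
Depth = number of edges = 6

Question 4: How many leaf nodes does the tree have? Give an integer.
Leaves (nodes with no children): C, E, F, J

Answer: 4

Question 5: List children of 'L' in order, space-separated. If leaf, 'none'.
Node L's children (from adjacency): A, C

Answer: A C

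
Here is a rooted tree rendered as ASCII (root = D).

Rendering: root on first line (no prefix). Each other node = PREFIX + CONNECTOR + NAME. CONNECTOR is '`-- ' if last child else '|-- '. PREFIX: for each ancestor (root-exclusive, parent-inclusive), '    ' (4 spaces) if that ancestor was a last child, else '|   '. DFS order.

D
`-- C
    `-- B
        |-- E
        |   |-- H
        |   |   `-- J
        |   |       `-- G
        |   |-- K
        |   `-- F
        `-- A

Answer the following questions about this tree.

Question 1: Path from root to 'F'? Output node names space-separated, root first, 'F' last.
Walk down from root: D -> C -> B -> E -> F

Answer: D C B E F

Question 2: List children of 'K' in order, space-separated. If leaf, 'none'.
Answer: none

Derivation:
Node K's children (from adjacency): (leaf)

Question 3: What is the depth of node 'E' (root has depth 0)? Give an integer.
Answer: 3

Derivation:
Path from root to E: D -> C -> B -> E
Depth = number of edges = 3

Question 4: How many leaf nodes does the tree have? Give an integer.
Leaves (nodes with no children): A, F, G, K

Answer: 4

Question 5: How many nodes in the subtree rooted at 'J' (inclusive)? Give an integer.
Answer: 2

Derivation:
Subtree rooted at J contains: G, J
Count = 2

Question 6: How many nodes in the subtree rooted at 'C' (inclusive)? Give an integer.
Answer: 9

Derivation:
Subtree rooted at C contains: A, B, C, E, F, G, H, J, K
Count = 9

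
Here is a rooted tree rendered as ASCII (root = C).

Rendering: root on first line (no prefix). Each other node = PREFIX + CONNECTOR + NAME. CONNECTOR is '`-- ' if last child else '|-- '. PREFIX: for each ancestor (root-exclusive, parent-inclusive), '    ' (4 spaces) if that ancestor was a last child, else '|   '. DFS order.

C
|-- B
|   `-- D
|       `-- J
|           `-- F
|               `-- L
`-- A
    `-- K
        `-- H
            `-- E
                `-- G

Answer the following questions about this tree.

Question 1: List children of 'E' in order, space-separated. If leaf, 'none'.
Answer: G

Derivation:
Node E's children (from adjacency): G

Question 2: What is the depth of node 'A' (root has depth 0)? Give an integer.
Path from root to A: C -> A
Depth = number of edges = 1

Answer: 1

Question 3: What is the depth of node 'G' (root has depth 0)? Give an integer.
Answer: 5

Derivation:
Path from root to G: C -> A -> K -> H -> E -> G
Depth = number of edges = 5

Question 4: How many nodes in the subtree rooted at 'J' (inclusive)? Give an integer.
Answer: 3

Derivation:
Subtree rooted at J contains: F, J, L
Count = 3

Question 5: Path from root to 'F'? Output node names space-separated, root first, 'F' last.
Walk down from root: C -> B -> D -> J -> F

Answer: C B D J F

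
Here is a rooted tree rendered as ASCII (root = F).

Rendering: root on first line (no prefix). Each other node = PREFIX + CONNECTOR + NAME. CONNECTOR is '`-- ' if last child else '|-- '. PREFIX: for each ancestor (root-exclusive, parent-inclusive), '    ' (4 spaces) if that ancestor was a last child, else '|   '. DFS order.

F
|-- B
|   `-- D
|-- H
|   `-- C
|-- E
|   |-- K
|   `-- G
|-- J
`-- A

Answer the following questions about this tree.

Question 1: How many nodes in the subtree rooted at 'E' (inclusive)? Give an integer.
Answer: 3

Derivation:
Subtree rooted at E contains: E, G, K
Count = 3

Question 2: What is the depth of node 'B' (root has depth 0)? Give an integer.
Answer: 1

Derivation:
Path from root to B: F -> B
Depth = number of edges = 1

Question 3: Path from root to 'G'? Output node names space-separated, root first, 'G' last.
Walk down from root: F -> E -> G

Answer: F E G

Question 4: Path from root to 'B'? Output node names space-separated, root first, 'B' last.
Answer: F B

Derivation:
Walk down from root: F -> B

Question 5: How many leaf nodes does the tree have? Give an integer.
Leaves (nodes with no children): A, C, D, G, J, K

Answer: 6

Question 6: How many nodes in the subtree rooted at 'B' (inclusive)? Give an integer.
Answer: 2

Derivation:
Subtree rooted at B contains: B, D
Count = 2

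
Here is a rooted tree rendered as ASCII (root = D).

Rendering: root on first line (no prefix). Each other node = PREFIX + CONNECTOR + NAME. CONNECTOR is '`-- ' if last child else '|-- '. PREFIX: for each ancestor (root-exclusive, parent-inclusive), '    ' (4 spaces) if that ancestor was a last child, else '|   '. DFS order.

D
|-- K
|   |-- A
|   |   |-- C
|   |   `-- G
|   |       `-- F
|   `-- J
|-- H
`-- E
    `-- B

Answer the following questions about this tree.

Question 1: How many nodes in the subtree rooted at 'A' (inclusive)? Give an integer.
Subtree rooted at A contains: A, C, F, G
Count = 4

Answer: 4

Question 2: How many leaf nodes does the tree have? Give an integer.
Leaves (nodes with no children): B, C, F, H, J

Answer: 5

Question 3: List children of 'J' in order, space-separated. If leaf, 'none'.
Node J's children (from adjacency): (leaf)

Answer: none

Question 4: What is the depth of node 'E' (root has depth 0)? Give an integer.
Answer: 1

Derivation:
Path from root to E: D -> E
Depth = number of edges = 1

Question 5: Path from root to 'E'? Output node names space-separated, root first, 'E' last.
Walk down from root: D -> E

Answer: D E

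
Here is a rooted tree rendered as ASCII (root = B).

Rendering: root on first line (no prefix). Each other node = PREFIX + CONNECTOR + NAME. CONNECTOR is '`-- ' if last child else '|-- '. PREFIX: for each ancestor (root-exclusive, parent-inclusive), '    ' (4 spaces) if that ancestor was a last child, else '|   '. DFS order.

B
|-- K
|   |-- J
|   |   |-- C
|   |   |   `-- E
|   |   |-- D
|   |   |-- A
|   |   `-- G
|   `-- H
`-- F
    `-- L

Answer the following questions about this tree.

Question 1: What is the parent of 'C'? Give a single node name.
Answer: J

Derivation:
Scan adjacency: C appears as child of J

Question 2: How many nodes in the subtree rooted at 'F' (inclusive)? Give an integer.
Answer: 2

Derivation:
Subtree rooted at F contains: F, L
Count = 2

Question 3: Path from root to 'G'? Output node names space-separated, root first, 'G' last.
Answer: B K J G

Derivation:
Walk down from root: B -> K -> J -> G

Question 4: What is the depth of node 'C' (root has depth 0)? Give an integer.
Answer: 3

Derivation:
Path from root to C: B -> K -> J -> C
Depth = number of edges = 3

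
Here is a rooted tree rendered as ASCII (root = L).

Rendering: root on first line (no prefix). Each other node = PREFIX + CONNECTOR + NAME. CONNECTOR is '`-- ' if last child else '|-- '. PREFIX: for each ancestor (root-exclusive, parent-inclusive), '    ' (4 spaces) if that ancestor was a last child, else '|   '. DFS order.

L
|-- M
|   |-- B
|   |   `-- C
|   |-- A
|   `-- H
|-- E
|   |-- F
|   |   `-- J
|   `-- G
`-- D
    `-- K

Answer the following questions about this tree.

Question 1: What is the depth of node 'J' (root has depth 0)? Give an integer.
Path from root to J: L -> E -> F -> J
Depth = number of edges = 3

Answer: 3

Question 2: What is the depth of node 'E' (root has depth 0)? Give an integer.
Path from root to E: L -> E
Depth = number of edges = 1

Answer: 1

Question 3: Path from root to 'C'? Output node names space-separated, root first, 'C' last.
Walk down from root: L -> M -> B -> C

Answer: L M B C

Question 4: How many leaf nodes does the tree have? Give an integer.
Leaves (nodes with no children): A, C, G, H, J, K

Answer: 6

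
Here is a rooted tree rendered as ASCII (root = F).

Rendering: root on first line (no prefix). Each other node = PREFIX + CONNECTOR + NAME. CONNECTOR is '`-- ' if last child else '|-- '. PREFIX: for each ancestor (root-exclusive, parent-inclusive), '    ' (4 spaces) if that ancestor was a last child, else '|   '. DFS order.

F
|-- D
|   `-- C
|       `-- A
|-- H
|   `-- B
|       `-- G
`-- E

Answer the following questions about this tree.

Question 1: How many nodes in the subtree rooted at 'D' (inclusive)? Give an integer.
Answer: 3

Derivation:
Subtree rooted at D contains: A, C, D
Count = 3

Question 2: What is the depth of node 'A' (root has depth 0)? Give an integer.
Path from root to A: F -> D -> C -> A
Depth = number of edges = 3

Answer: 3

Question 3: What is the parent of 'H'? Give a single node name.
Scan adjacency: H appears as child of F

Answer: F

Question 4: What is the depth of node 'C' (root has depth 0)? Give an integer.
Answer: 2

Derivation:
Path from root to C: F -> D -> C
Depth = number of edges = 2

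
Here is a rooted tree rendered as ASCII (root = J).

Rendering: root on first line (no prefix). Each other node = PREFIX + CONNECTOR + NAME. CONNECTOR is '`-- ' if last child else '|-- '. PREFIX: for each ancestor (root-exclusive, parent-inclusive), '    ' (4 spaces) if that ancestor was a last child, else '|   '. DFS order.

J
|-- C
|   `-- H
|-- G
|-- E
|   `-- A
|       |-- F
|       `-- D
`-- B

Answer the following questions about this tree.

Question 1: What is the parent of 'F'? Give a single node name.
Scan adjacency: F appears as child of A

Answer: A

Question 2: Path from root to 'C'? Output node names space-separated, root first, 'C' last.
Walk down from root: J -> C

Answer: J C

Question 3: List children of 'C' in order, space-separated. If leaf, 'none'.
Node C's children (from adjacency): H

Answer: H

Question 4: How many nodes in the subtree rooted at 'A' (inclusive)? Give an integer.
Answer: 3

Derivation:
Subtree rooted at A contains: A, D, F
Count = 3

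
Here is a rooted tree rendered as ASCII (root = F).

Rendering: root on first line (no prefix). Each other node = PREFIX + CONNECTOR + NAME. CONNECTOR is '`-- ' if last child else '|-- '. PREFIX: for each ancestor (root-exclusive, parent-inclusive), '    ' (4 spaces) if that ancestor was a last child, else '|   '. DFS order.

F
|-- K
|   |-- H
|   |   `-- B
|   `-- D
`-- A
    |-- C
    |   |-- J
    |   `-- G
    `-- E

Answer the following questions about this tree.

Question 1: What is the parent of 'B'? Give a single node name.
Answer: H

Derivation:
Scan adjacency: B appears as child of H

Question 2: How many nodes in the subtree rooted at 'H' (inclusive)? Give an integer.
Subtree rooted at H contains: B, H
Count = 2

Answer: 2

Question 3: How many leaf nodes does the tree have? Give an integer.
Leaves (nodes with no children): B, D, E, G, J

Answer: 5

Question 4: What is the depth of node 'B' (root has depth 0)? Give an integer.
Answer: 3

Derivation:
Path from root to B: F -> K -> H -> B
Depth = number of edges = 3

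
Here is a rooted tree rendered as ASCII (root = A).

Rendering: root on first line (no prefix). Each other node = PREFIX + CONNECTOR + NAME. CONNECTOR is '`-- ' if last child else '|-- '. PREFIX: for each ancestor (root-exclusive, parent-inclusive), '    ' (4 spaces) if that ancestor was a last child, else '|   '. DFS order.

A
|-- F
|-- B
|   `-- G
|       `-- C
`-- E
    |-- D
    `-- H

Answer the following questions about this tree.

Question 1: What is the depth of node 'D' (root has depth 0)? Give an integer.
Path from root to D: A -> E -> D
Depth = number of edges = 2

Answer: 2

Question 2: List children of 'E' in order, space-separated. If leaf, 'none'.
Answer: D H

Derivation:
Node E's children (from adjacency): D, H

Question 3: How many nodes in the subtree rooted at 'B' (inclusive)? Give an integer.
Answer: 3

Derivation:
Subtree rooted at B contains: B, C, G
Count = 3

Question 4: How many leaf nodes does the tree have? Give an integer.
Leaves (nodes with no children): C, D, F, H

Answer: 4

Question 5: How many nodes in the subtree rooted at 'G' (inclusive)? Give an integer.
Answer: 2

Derivation:
Subtree rooted at G contains: C, G
Count = 2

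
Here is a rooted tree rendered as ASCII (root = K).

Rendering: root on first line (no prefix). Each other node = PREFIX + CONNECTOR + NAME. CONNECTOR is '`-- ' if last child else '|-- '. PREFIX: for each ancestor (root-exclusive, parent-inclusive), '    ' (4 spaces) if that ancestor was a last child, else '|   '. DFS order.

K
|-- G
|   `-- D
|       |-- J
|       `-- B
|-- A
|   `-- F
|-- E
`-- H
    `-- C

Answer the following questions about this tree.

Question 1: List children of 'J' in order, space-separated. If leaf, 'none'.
Answer: none

Derivation:
Node J's children (from adjacency): (leaf)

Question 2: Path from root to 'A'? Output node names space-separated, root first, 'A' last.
Answer: K A

Derivation:
Walk down from root: K -> A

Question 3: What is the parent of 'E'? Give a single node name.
Scan adjacency: E appears as child of K

Answer: K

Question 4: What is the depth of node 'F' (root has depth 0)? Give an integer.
Path from root to F: K -> A -> F
Depth = number of edges = 2

Answer: 2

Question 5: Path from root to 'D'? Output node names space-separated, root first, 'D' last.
Answer: K G D

Derivation:
Walk down from root: K -> G -> D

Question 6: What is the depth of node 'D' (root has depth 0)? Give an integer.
Path from root to D: K -> G -> D
Depth = number of edges = 2

Answer: 2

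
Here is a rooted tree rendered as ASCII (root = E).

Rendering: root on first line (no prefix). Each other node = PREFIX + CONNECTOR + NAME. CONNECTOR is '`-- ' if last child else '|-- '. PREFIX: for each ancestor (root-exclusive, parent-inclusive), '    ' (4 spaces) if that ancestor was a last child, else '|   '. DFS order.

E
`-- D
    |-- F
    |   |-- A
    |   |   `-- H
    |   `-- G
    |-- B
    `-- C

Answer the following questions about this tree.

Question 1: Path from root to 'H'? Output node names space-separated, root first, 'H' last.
Walk down from root: E -> D -> F -> A -> H

Answer: E D F A H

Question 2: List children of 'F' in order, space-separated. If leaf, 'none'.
Answer: A G

Derivation:
Node F's children (from adjacency): A, G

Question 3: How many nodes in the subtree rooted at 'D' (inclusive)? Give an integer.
Answer: 7

Derivation:
Subtree rooted at D contains: A, B, C, D, F, G, H
Count = 7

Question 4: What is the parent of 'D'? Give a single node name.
Answer: E

Derivation:
Scan adjacency: D appears as child of E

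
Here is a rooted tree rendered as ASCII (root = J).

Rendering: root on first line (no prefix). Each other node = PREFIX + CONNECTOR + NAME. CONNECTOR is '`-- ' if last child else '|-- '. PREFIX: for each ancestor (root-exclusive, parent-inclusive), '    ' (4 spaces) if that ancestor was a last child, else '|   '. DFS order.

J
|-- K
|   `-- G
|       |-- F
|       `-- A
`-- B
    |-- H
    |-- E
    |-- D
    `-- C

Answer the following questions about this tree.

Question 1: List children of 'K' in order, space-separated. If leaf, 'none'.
Answer: G

Derivation:
Node K's children (from adjacency): G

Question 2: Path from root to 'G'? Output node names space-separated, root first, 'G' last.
Answer: J K G

Derivation:
Walk down from root: J -> K -> G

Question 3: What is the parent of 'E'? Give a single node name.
Scan adjacency: E appears as child of B

Answer: B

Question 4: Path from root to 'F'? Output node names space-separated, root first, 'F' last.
Walk down from root: J -> K -> G -> F

Answer: J K G F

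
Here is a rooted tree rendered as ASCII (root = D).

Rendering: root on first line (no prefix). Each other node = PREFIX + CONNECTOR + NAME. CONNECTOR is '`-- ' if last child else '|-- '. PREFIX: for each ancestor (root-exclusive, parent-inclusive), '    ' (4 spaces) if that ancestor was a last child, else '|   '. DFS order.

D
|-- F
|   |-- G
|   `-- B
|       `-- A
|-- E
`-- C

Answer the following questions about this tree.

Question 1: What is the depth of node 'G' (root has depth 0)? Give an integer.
Answer: 2

Derivation:
Path from root to G: D -> F -> G
Depth = number of edges = 2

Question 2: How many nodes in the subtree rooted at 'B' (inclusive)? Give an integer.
Subtree rooted at B contains: A, B
Count = 2

Answer: 2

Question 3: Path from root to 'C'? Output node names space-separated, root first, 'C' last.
Walk down from root: D -> C

Answer: D C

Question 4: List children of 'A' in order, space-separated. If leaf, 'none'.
Answer: none

Derivation:
Node A's children (from adjacency): (leaf)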